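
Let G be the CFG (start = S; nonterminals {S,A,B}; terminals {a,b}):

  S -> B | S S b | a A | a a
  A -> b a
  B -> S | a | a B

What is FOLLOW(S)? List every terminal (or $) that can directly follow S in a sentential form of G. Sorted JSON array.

FIRST iteration:
round 1:
  A via A→b a: +{b}
  B via B→a: +{a}
  S via S→B: +{a}
  FIRST[S]={a}  FIRST[A]={b}  FIRST[B]={a}
round 2: (no change)
  FIRST[S]={a}  FIRST[A]={b}  FIRST[B]={a}

FOLLOW iteration:
FOLLOW(S) := {$}
iter 1:
  S→B: FOLLOW(B) ⊇ FOLLOW(S) ⊇ {$}; new: +{$}
  S→S S b: FOLLOW(S) ⊇ FIRST(S) = {a}; new: +{a}
  S→S S b: FOLLOW(S) ⊇ FIRST(b) = {b}; new: +{b}
  S→a A: FOLLOW(A) ⊇ FOLLOW(S) ⊇ {$,a,b}; new: +{$,a,b}
  FOLLOW(S)={$,a,b}  FOLLOW(A)={$,a,b}  FOLLOW(B)={$}
iter 2:
  S→B: FOLLOW(B) ⊇ FOLLOW(S) ⊇ {$,a,b}; new: +{a,b}
  FOLLOW(S)={$,a,b}  FOLLOW(A)={$,a,b}  FOLLOW(B)={$,a,b}
iter 3: (stable)
  FOLLOW(S)={$,a,b}  FOLLOW(A)={$,a,b}  FOLLOW(B)={$,a,b}

FOLLOW(S) = ["$", "a", "b"]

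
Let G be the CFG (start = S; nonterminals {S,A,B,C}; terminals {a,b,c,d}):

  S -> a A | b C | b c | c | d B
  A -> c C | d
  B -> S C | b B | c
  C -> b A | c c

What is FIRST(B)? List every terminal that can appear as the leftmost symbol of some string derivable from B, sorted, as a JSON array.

Compute FIRST by fixpoint:
round 1:
  A via A→c C: +{c}
  A via A→d: +{d}
  B via B→b B: +{b}
  B via B→c: +{c}
  C via C→b A: +{b}
  C via C→c c: +{c}
  S via S→a A: +{a}
  S via S→b C: +{b}
  S via S→c: +{c}
  S via S→d B: +{d}
  S: {a,b,c,d}  A: {c,d}  B: {b,c}  C: {b,c}
round 2:
  B via B→S C: +{a,d}
  S: {a,b,c,d}  A: {c,d}  B: {a,b,c,d}  C: {b,c}
round 3: (no change)
  S: {a,b,c,d}  A: {c,d}  B: {a,b,c,d}  C: {b,c}

FIRST(B) = ["a", "b", "c", "d"]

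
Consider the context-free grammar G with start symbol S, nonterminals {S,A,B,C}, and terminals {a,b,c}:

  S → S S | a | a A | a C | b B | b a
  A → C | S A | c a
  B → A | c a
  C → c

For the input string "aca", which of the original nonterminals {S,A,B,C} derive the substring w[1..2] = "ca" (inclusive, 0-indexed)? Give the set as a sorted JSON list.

CNF form of G:
  S -> S S | T1 A | T1 C | T2 B | T2 T1 | a
  A -> S A | T0 T1 | c
  B -> S A | T0 T1 | c
  C -> c
  T0 -> c
  T1 -> a
  T2 -> b

CYK fill, restricted to cells inside w[1..2]:
  cell(1,1) c: {A,B,C,T0}  orig:{A,B,C}
  cell(2,2) a: {S,T1}  orig:{S}
  cell(1,2) ca: {A,B}

Original NTs in T[1,2] deriving "ca": ["A", "B"]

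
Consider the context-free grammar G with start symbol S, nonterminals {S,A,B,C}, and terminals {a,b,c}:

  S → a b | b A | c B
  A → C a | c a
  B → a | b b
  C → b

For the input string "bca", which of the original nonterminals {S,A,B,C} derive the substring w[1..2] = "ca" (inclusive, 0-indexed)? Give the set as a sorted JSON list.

Convert to CNF:
  S -> T0 T2 | T1 B | T2 A
  A -> C T0 | T1 T0
  B -> T2 T2 | a
  C -> b
  T0 -> a
  T1 -> c
  T2 -> b

CYK table (by increasing span) — only the sub-triangle for w[1..2]:
  cell(1,1) c: {T1}  orig:{}
  cell(2,2) a: {B,T0}  orig:{B}
  cell(1,2) ca: {A,S}

Original NTs in T[1,2] deriving "ca": ["A", "S"]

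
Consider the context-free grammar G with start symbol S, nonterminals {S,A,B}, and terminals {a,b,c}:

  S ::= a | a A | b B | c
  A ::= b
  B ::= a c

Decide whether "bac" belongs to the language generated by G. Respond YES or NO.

Convert to CNF:
  S -> T0 A | T2 B | a | c
  A -> b
  B -> T0 T1
  T0 -> a
  T1 -> c
  T2 -> b

Fill CYK table bottom-up:
  [0..0]={A,T2}  "b"  orig:{A}
  [1..1]={S,T0}  "a"  orig:{S}
  [2..2]={S,T1}  "c"  orig:{S}
  [0..1]=∅  "ba"
  [1..2]={B}  "ac"
  [0..2]={S}  "bac"

S ∈ T[0,2] ⇒ YES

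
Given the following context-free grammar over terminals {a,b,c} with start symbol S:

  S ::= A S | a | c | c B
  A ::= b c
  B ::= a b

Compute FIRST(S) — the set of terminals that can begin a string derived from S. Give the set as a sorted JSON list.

Compute FIRST by fixpoint:
pass 1:
  A via A→b c: +{b}
  B via B→a b: +{a}
  S via S→A S: +{b}
  S via S→a: +{a}
  S via S→c: +{c}
  FIRST(S)={a,b,c}  FIRST(A)={b}  FIRST(B)={a}
pass 2: (stable)
  FIRST(S)={a,b,c}  FIRST(A)={b}  FIRST(B)={a}

FIRST(S) = ["a", "b", "c"]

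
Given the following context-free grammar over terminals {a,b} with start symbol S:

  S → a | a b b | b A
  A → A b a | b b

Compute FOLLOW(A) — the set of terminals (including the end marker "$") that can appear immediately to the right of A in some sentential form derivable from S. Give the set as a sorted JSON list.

FIRST sets, iterate to fixpoint:
[1]
  A via A→b b: +{b}
  S via S→a: +{a}
  S via S→b A: +{b}
  S: {a,b}  A: {b}
[2] — fixpoint
  S: {a,b}  A: {b}

FOLLOW iteration:
seed FOLLOW(S) with $
round 1:
  A→A b a: FOLLOW(A) ⊇ FIRST(b) = {b}; new: +{b}
  S→b A: FOLLOW(A) ⊇ FOLLOW(S) ⊇ {$}; new: +{$}
  S: {$}  A: {$,b}
round 2: (stable)
  S: {$}  A: {$,b}

FOLLOW(A) = ["$", "b"]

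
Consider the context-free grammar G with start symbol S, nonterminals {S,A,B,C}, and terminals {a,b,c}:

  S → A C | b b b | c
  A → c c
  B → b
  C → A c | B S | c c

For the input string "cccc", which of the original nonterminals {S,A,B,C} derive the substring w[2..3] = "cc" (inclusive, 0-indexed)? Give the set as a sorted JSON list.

Convert to CNF:
  S -> A C | T1 X2 | c
  A -> T0 T0
  B -> b
  C -> A T0 | B S | T0 T0
  T0 -> c
  T1 -> b
  X2 -> T1 T1

CYK fill, restricted to cells inside w[2..3]:
  cell(2,2) c: {S,T0}  orig:{S}
  cell(3,3) c: {S,T0}  orig:{S}
  cell(2,3) cc: {A,C}

Original NTs in T[2,3] deriving "cc": ["A", "C"]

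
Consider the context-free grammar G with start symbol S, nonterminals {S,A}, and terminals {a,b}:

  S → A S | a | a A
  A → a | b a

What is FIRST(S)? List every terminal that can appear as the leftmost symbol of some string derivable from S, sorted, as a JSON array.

FIRST sets, iterate to fixpoint:
iter 1:
  A via A→a: +{a}
  A via A→b a: +{b}
  S via S→A S: +{a,b}
  FIRST(S)={a,b}  FIRST(A)={a,b}
iter 2: — fixpoint
  FIRST(S)={a,b}  FIRST(A)={a,b}

FIRST(S) = ["a", "b"]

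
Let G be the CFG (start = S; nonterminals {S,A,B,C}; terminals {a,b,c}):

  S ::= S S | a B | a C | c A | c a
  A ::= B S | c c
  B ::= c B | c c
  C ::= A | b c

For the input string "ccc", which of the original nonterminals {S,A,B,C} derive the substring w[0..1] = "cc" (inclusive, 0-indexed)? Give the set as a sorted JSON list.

CNF form of G:
  S -> S S | T0 A | T0 T2 | T2 B | T2 C
  A -> B S | T0 T0
  B -> T0 B | T0 T0
  C -> B S | T0 T0 | T1 T0
  T0 -> c
  T1 -> b
  T2 -> a

Fill CYK table bottom-up (cells [i..j] with 0 ≤ i ≤ j ≤ 1 only):
  T[0,0] 'c' = {T0}  orig:{}
  T[1,1] 'c' = {T0}  orig:{}
  T[0,1] 'cc' = {A,B,C}

Original NTs in T[0,1] deriving "cc": ["A", "B", "C"]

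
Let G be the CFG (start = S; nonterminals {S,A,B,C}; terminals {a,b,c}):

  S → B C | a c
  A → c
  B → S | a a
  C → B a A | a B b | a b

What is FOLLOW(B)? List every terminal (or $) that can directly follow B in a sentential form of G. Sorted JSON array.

FIRST sets, iterate to fixpoint:
[1]
  A via A→c: +{c}
  B via B→a a: +{a}
  C via C→B a A: +{a}
  S via S→B C: +{a}
  FIRST(S)={a}  FIRST(A)={c}  FIRST(B)={a}  FIRST(C)={a}
[2] — fixpoint
  FIRST(S)={a}  FIRST(A)={c}  FIRST(B)={a}  FIRST(C)={a}

FOLLOW iteration:
FOLLOW(S) := {$}
pass 1:
  C→B a A: FOLLOW(B) ⊇ FIRST(a) = {a}; new: +{a}
  C→a B b: FOLLOW(B) ⊇ FIRST(b) = {b}; new: +{b}
  S→B C: FOLLOW(C) ⊇ FOLLOW(S) ⊇ {$}; new: +{$}
  FOLLOW(S)={$}  FOLLOW(A)={}  FOLLOW(B)={a,b}  FOLLOW(C)={$}
pass 2:
  B→S: FOLLOW(S) ⊇ FOLLOW(B) ⊇ {a,b}; new: +{a,b}
  C→B a A: FOLLOW(A) ⊇ FOLLOW(C) ⊇ {$}; new: +{$}
  S→B C: FOLLOW(C) ⊇ FOLLOW(S) ⊇ {$,a,b}; new: +{a,b}
  FOLLOW(S)={$,a,b}  FOLLOW(A)={$}  FOLLOW(B)={a,b}  FOLLOW(C)={$,a,b}
pass 3:
  C→B a A: FOLLOW(A) ⊇ FOLLOW(C) ⊇ {$,a,b}; new: +{a,b}
  FOLLOW(S)={$,a,b}  FOLLOW(A)={$,a,b}  FOLLOW(B)={a,b}  FOLLOW(C)={$,a,b}
pass 4: done
  FOLLOW(S)={$,a,b}  FOLLOW(A)={$,a,b}  FOLLOW(B)={a,b}  FOLLOW(C)={$,a,b}

FOLLOW(B) = ["a", "b"]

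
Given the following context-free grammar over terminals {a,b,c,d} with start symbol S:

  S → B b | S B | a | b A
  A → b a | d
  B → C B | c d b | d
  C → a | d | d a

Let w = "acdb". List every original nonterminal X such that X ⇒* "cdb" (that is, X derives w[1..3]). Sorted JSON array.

Convert to CNF:
  S -> B T0 | S B | T0 A | a
  A -> T0 T1 | d
  B -> C B | T2 X4 | d
  C -> T3 T1 | a | d
  T0 -> b
  T1 -> a
  T2 -> c
  T3 -> d
  X4 -> T3 T0

CYK fill — only the sub-triangle for w[1..3]:
  [1..1]={T2}  "c"  orig:{}
  [2..2]={A,B,C,T3}  "d"  orig:{A,B,C}
  [3..3]={T0}  "b"  orig:{}
  [1..2]=∅  "cd"
  [2..3]={S,X4}  "db"  orig:{S}
  [1..3]={B}  "cdb"

Original NTs in T[1,3] deriving "cdb": ["B"]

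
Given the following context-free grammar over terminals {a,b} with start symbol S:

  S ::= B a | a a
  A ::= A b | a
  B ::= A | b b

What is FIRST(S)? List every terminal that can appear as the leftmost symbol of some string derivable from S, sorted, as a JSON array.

FIRST iteration:
[1]
  A via A→a: +{a}
  B via B→A: +{a}
  B via B→b b: +{b}
  S via S→B a: +{a,b}
  S: {a,b}  A: {a}  B: {a,b}
[2] (no change)
  S: {a,b}  A: {a}  B: {a,b}

FIRST(S) = ["a", "b"]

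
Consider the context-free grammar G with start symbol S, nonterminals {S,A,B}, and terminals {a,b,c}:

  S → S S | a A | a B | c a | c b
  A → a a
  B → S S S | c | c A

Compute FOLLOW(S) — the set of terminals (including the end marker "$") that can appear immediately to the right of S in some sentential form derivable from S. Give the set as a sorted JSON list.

FIRST iteration:
[1]
  A via A→a a: +{a}
  B via B→c: +{c}
  S via S→a A: +{a}
  S via S→c a: +{c}
  S: {a,c}  A: {a}  B: {c}
[2]
  B via B→S S S: +{a}
  S: {a,c}  A: {a}  B: {a,c}
[3] (stable)
  S: {a,c}  A: {a}  B: {a,c}

FOLLOW sets:
initialize: $ ∈ FOLLOW(S)
pass 1:
  B→S S S: FOLLOW(S) ⊇ FIRST(S) = {a,c}; new: +{a,c}
  S→a A: FOLLOW(A) ⊇ FOLLOW(S) ⊇ {$,a,c}; new: +{$,a,c}
  S→a B: FOLLOW(B) ⊇ FOLLOW(S) ⊇ {$,a,c}; new: +{$,a,c}
  S: {$,a,c}  A: {$,a,c}  B: {$,a,c}
pass 2: done
  S: {$,a,c}  A: {$,a,c}  B: {$,a,c}

FOLLOW(S) = ["$", "a", "c"]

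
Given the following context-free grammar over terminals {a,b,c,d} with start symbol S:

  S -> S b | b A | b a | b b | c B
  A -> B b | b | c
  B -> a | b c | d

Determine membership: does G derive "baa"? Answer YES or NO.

Convert to CNF:
  S -> S T0 | T0 A | T0 T0 | T0 T2 | T1 B
  A -> B T0 | b | c
  B -> T0 T1 | a | d
  T0 -> b
  T1 -> c
  T2 -> a

CYK table (by increasing span):
  cell(0,0) b: {A,T0}  orig:{A}
  cell(1,1) a: {B,T2}  orig:{B}
  cell(2,2) a: {B,T2}  orig:{B}
  cell(0,1) ba: {S}
  cell(1,2) aa: ∅
  cell(0,2) baa: ∅

S ∉ T[0,2] ⇒ NO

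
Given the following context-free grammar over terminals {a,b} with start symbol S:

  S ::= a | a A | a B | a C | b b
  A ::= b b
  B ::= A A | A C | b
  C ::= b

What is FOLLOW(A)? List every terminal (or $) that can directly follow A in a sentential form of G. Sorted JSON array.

FIRST iteration:
pass 1:
  A via A→b b: +{b}
  B via B→A A: +{b}
  C via C→b: +{b}
  S via S→a: +{a}
  S via S→b b: +{b}
  FIRST[S]={a,b}  FIRST[A]={b}  FIRST[B]={b}  FIRST[C]={b}
pass 2: done
  FIRST[S]={a,b}  FIRST[A]={b}  FIRST[B]={b}  FIRST[C]={b}

FOLLOW iteration:
initialize: $ ∈ FOLLOW(S)
[1]
  B→A A: FOLLOW(A) ⊇ FIRST(A) = {b}; new: +{b}
  S→a A: FOLLOW(A) ⊇ FOLLOW(S) ⊇ {$}; new: +{$}
  S→a B: FOLLOW(B) ⊇ FOLLOW(S) ⊇ {$}; new: +{$}
  S→a C: FOLLOW(C) ⊇ FOLLOW(S) ⊇ {$}; new: +{$}
  S: {$}  A: {$,b}  B: {$}  C: {$}
[2] (no change)
  S: {$}  A: {$,b}  B: {$}  C: {$}

FOLLOW(A) = ["$", "b"]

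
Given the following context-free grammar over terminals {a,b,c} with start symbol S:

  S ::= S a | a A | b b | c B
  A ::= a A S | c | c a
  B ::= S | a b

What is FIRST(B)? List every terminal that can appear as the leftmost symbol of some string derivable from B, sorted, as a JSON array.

FIRST iteration:
pass 1:
  A via A→a A S: +{a}
  A via A→c: +{c}
  B via B→a b: +{a}
  S via S→a A: +{a}
  S via S→b b: +{b}
  S via S→c B: +{c}
  FIRST[S]={a,b,c}  FIRST[A]={a,c}  FIRST[B]={a}
pass 2:
  B via B→S: +{b,c}
  FIRST[S]={a,b,c}  FIRST[A]={a,c}  FIRST[B]={a,b,c}
pass 3: (no change)
  FIRST[S]={a,b,c}  FIRST[A]={a,c}  FIRST[B]={a,b,c}

FIRST(B) = ["a", "b", "c"]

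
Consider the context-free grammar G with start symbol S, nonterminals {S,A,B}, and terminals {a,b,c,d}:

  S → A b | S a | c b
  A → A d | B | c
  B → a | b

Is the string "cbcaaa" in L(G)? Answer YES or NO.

Convert to CNF:
  S -> A T1 | S T2 | T3 T1
  A -> A T0 | a | b | c
  B -> a | b
  T0 -> d
  T1 -> b
  T2 -> a
  T3 -> c

Fill CYK table bottom-up:
  [0..0]={A,T3}  "c"  orig:{A}
  [1..1]={A,B,T1}  "b"  orig:{A,B}
  [2..2]={A,T3}  "c"  orig:{A}
  [3..3]={A,B,T2}  "a"  orig:{A,B}
  [4..4]={A,B,T2}  "a"  orig:{A,B}
  [5..5]={A,B,T2}  "a"  orig:{A,B}
  [0..1]={S}  "cb"
  [1..2]=∅  "bc"
  [2..3]=∅  "ca"
  [3..4]=∅  "aa"
  [4..5]=∅  "aa"
  [0..2]=∅  "cbc"
  [1..3]=∅  "bca"
  [2..4]=∅  "caa"
  [3..5]=∅  "aaa"
  [0..3]=∅  "cbca"
  [1..4]=∅  "bcaa"
  [2..5]=∅  "caaa"
  [0..4]=∅  "cbcaa"
  [1..5]=∅  "bcaaa"
  [0..5]=∅  "cbcaaa"

S ∉ T[0,5] ⇒ NO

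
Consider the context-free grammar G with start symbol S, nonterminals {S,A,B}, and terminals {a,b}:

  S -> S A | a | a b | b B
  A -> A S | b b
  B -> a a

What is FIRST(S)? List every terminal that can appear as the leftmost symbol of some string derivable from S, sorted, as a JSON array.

FIRST sets, iterate to fixpoint:
pass 1:
  A via A→b b: +{b}
  B via B→a a: +{a}
  S via S→a: +{a}
  S via S→b B: +{b}
  FIRST[S]={a,b}  FIRST[A]={b}  FIRST[B]={a}
pass 2: — fixpoint
  FIRST[S]={a,b}  FIRST[A]={b}  FIRST[B]={a}

FIRST(S) = ["a", "b"]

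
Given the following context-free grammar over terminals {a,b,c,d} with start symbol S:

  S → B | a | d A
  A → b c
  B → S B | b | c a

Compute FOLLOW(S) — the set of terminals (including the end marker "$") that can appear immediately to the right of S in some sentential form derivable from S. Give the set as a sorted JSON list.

FIRST iteration:
round 1:
  A via A→b c: +{b}
  B via B→b: +{b}
  B via B→c a: +{c}
  S via S→B: +{b,c}
  S via S→a: +{a}
  S via S→d A: +{d}
  S: {a,b,c,d}  A: {b}  B: {b,c}
round 2:
  B via B→S B: +{a,d}
  S: {a,b,c,d}  A: {b}  B: {a,b,c,d}
round 3: (stable)
  S: {a,b,c,d}  A: {b}  B: {a,b,c,d}

FOLLOW iteration:
FOLLOW(S) := {$}
[1]
  B→S B: FOLLOW(S) ⊇ FIRST(B) = {a,b,c,d}; new: +{a,b,c,d}
  S→B: FOLLOW(B) ⊇ FOLLOW(S) ⊇ {$,a,b,c,d}; new: +{$,a,b,c,d}
  S→d A: FOLLOW(A) ⊇ FOLLOW(S) ⊇ {$,a,b,c,d}; new: +{$,a,b,c,d}
  S: {$,a,b,c,d}  A: {$,a,b,c,d}  B: {$,a,b,c,d}
[2] (no change)
  S: {$,a,b,c,d}  A: {$,a,b,c,d}  B: {$,a,b,c,d}

FOLLOW(S) = ["$", "a", "b", "c", "d"]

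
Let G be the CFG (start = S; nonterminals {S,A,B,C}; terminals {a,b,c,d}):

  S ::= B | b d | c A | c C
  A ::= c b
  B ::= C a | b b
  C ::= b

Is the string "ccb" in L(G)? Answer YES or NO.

CNF form of G:
  S -> C T2 | T0 A | T0 C | T1 T1 | T1 T3
  A -> T0 T1
  B -> C T2 | T1 T1
  C -> b
  T0 -> c
  T1 -> b
  T2 -> a
  T3 -> d

Fill CYK table bottom-up:
  [0..0]={T0}  "c"  orig:{}
  [1..1]={T0}  "c"  orig:{}
  [2..2]={C,T1}  "b"  orig:{C}
  [0..1]=∅  "cc"
  [1..2]={A,S}  "cb"
  [0..2]={S}  "ccb"

S ∈ T[0,2] ⇒ YES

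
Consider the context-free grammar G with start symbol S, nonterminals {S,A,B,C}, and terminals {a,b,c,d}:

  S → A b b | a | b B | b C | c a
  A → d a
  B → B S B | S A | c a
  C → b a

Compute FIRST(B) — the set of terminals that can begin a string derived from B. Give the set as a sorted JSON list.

Compute FIRST by fixpoint:
pass 1:
  A via A→d a: +{d}
  B via B→c a: +{c}
  C via C→b a: +{b}
  S via S→A b b: +{d}
  S via S→a: +{a}
  S via S→b B: +{b}
  S via S→c a: +{c}
  FIRST(S)={a,b,c,d}  FIRST(A)={d}  FIRST(B)={c}  FIRST(C)={b}
pass 2:
  B via B→S A: +{a,b,d}
  FIRST(S)={a,b,c,d}  FIRST(A)={d}  FIRST(B)={a,b,c,d}  FIRST(C)={b}
pass 3: — fixpoint
  FIRST(S)={a,b,c,d}  FIRST(A)={d}  FIRST(B)={a,b,c,d}  FIRST(C)={b}

FIRST(B) = ["a", "b", "c", "d"]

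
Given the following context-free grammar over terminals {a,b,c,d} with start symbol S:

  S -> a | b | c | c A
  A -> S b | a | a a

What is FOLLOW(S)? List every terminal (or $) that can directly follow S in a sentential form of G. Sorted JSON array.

FIRST sets, iterate to fixpoint:
iter 1:
  A via A→a: +{a}
  S via S→a: +{a}
  S via S→b: +{b}
  S via S→c: +{c}
  S: {a,b,c}  A: {a}
iter 2:
  A via A→S b: +{b,c}
  S: {a,b,c}  A: {a,b,c}
iter 3: (stable)
  S: {a,b,c}  A: {a,b,c}

FOLLOW iteration:
FOLLOW(S) := {$}
pass 1:
  A→S b: FOLLOW(S) ⊇ FIRST(b) = {b}; new: +{b}
  S→c A: FOLLOW(A) ⊇ FOLLOW(S) ⊇ {$,b}; new: +{$,b}
  S: {$,b}  A: {$,b}
pass 2: (stable)
  S: {$,b}  A: {$,b}

FOLLOW(S) = ["$", "b"]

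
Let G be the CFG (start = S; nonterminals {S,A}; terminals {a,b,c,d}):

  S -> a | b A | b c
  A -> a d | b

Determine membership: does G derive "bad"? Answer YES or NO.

CNF form of G:
  S -> T2 A | T2 T3 | a
  A -> T0 T1 | b
  T0 -> a
  T1 -> d
  T2 -> b
  T3 -> c

CYK fill:
  cell(0,0) b: {A,T2}  orig:{A}
  cell(1,1) a: {S,T0}  orig:{S}
  cell(2,2) d: {T1}  orig:{}
  cell(0,1) ba: ∅
  cell(1,2) ad: {A}
  cell(0,2) bad: {S}

S ∈ T[0,2] ⇒ YES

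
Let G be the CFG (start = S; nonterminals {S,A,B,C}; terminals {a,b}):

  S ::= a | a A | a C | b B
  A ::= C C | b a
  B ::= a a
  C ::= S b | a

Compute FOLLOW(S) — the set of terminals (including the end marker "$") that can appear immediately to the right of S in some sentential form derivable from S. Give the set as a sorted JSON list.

Compute FIRST by fixpoint:
iter 1:
  A via A→b a: +{b}
  B via B→a a: +{a}
  C via C→a: +{a}
  S via S→a: +{a}
  S via S→b B: +{b}
  FIRST[S]={a,b}  FIRST[A]={b}  FIRST[B]={a}  FIRST[C]={a}
iter 2:
  A via A→C C: +{a}
  C via C→S b: +{b}
  FIRST[S]={a,b}  FIRST[A]={a,b}  FIRST[B]={a}  FIRST[C]={a,b}
iter 3: done
  FIRST[S]={a,b}  FIRST[A]={a,b}  FIRST[B]={a}  FIRST[C]={a,b}

FOLLOW sets:
initialize: $ ∈ FOLLOW(S)
[1]
  A→C C: FOLLOW(C) ⊇ FIRST(C) = {a,b}; new: +{a,b}
  C→S b: FOLLOW(S) ⊇ FIRST(b) = {b}; new: +{b}
  S→a A: FOLLOW(A) ⊇ FOLLOW(S) ⊇ {$,b}; new: +{$,b}
  S→a C: FOLLOW(C) ⊇ FOLLOW(S) ⊇ {$,b}; new: +{$}
  S→b B: FOLLOW(B) ⊇ FOLLOW(S) ⊇ {$,b}; new: +{$,b}
  S: {$,b}  A: {$,b}  B: {$,b}  C: {$,a,b}
[2] (no change)
  S: {$,b}  A: {$,b}  B: {$,b}  C: {$,a,b}

FOLLOW(S) = ["$", "b"]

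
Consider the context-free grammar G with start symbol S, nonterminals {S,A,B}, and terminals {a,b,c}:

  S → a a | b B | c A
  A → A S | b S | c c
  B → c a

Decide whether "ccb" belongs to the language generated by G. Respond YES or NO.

CNF form of G:
  S -> T0 B | T1 A | T2 T2
  A -> A S | T0 S | T1 T1
  B -> T1 T2
  T0 -> b
  T1 -> c
  T2 -> a

Fill CYK table bottom-up:
  T[0,0] 'c' = {T1}  orig:{}
  T[1,1] 'c' = {T1}  orig:{}
  T[2,2] 'b' = {T0}  orig:{}
  T[0,1] 'cc' = {A}
  T[1,2] 'cb' = ∅
  T[0,2] 'ccb' = ∅

S ∉ T[0,2] ⇒ NO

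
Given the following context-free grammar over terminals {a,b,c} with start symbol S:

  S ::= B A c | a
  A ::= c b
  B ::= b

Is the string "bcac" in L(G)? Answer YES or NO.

Convert to CNF:
  S -> B X2 | a
  A -> T0 T1
  B -> b
  T0 -> c
  T1 -> b
  X2 -> A T0

Fill CYK table bottom-up:
  [0..0]={B,T1}  "b"  orig:{B}
  [1..1]={T0}  "c"  orig:{}
  [2..2]={S}  "a"
  [3..3]={T0}  "c"  orig:{}
  [0..1]=∅  "bc"
  [1..2]=∅  "ca"
  [2..3]=∅  "ac"
  [0..2]=∅  "bca"
  [1..3]=∅  "cac"
  [0..3]=∅  "bcac"

S ∉ T[0,3] ⇒ NO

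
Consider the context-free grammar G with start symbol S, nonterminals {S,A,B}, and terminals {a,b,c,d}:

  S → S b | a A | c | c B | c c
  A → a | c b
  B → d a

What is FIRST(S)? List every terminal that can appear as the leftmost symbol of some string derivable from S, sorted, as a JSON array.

FIRST sets, iterate to fixpoint:
pass 1:
  A via A→a: +{a}
  A via A→c b: +{c}
  B via B→d a: +{d}
  S via S→a A: +{a}
  S via S→c: +{c}
  FIRST[S]={a,c}  FIRST[A]={a,c}  FIRST[B]={d}
pass 2: (no change)
  FIRST[S]={a,c}  FIRST[A]={a,c}  FIRST[B]={d}

FIRST(S) = ["a", "c"]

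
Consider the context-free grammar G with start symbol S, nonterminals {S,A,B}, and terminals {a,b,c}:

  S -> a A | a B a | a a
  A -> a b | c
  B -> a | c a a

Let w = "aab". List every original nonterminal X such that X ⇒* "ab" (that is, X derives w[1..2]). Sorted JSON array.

Convert to CNF:
  S -> T0 A | T0 T0 | T0 X4
  A -> T0 T1 | c
  B -> T2 X3 | a
  T0 -> a
  T1 -> b
  T2 -> c
  X3 -> T0 T0
  X4 -> B T0

CYK table (by increasing span) (cells [i..j] with 1 ≤ i ≤ j ≤ 2 only):
  [1..1]={B,T0}  "a"  orig:{B}
  [2..2]={T1}  "b"  orig:{}
  [1..2]={A}  "ab"

Original NTs in T[1,2] deriving "ab": ["A"]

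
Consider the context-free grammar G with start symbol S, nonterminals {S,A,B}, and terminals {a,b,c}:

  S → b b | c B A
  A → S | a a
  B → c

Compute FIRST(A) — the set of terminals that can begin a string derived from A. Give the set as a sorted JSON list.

FIRST iteration:
[1]
  A via A→a a: +{a}
  B via B→c: +{c}
  S via S→b b: +{b}
  S via S→c B A: +{c}
  FIRST(S)={b,c}  FIRST(A)={a}  FIRST(B)={c}
[2]
  A via A→S: +{b,c}
  FIRST(S)={b,c}  FIRST(A)={a,b,c}  FIRST(B)={c}
[3] (stable)
  FIRST(S)={b,c}  FIRST(A)={a,b,c}  FIRST(B)={c}

FIRST(A) = ["a", "b", "c"]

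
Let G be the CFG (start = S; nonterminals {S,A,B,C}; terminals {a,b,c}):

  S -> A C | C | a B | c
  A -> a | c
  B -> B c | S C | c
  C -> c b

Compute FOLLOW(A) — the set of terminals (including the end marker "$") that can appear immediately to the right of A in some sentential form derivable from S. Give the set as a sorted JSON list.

Compute FIRST by fixpoint:
[1]
  A via A→a: +{a}
  A via A→c: +{c}
  B via B→c: +{c}
  C via C→c b: +{c}
  S via S→A C: +{a,c}
  S: {a,c}  A: {a,c}  B: {c}  C: {c}
[2]
  B via B→S C: +{a}
  S: {a,c}  A: {a,c}  B: {a,c}  C: {c}
[3] (no change)
  S: {a,c}  A: {a,c}  B: {a,c}  C: {c}

FOLLOW iteration:
seed FOLLOW(S) with $
pass 1:
  B→B c: FOLLOW(B) ⊇ FIRST(c) = {c}; new: +{c}
  B→S C: FOLLOW(S) ⊇ FIRST(C) = {c}; new: +{c}
  B→S C: FOLLOW(C) ⊇ FOLLOW(B) ⊇ {c}; new: +{c}
  S→A C: FOLLOW(A) ⊇ FIRST(C) = {c}; new: +{c}
  S→A C: FOLLOW(C) ⊇ FOLLOW(S) ⊇ {$,c}; new: +{$}
  S→a B: FOLLOW(B) ⊇ FOLLOW(S) ⊇ {$,c}; new: +{$}
  S: {$,c}  A: {c}  B: {$,c}  C: {$,c}
pass 2: (stable)
  S: {$,c}  A: {c}  B: {$,c}  C: {$,c}

FOLLOW(A) = ["c"]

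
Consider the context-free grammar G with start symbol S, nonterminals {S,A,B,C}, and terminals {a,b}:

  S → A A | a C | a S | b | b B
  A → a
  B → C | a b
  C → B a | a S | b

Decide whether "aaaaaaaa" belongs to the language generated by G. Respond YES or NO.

Convert to CNF:
  S -> A A | T0 C | T0 S | T1 B | b
  A -> a
  B -> B T0 | T0 S | T0 T1 | b
  C -> B T0 | T0 S | b
  T0 -> a
  T1 -> b

CYK fill:
  T[0,0] 'a' = {A,T0}  orig:{A}
  T[1,1] 'a' = {A,T0}  orig:{A}
  T[2,2] 'a' = {A,T0}  orig:{A}
  T[3,3] 'a' = {A,T0}  orig:{A}
  T[4,4] 'a' = {A,T0}  orig:{A}
  T[5,5] 'a' = {A,T0}  orig:{A}
  T[6,6] 'a' = {A,T0}  orig:{A}
  T[7,7] 'a' = {A,T0}  orig:{A}
  T[0,1] 'aa' = {S}
  T[1,2] 'aa' = {S}
  T[2,3] 'aa' = {S}
  T[3,4] 'aa' = {S}
  T[4,5] 'aa' = {S}
  T[5,6] 'aa' = {S}
  T[6,7] 'aa' = {S}
  T[0,2] 'aaa' = {B,C,S}
  T[1,3] 'aaa' = {B,C,S}
  T[2,4] 'aaa' = {B,C,S}
  T[3,5] 'aaa' = {B,C,S}
  T[4,6] 'aaa' = {B,C,S}
  T[5,7] 'aaa' = {B,C,S}
  T[0,3] 'aaaa' = {B,C,S}
  T[1,4] 'aaaa' = {B,C,S}
  T[2,5] 'aaaa' = {B,C,S}
  T[3,6] 'aaaa' = {B,C,S}
  T[4,7] 'aaaa' = {B,C,S}
  T[0,4] 'aaaaa' = {B,C,S}
  T[1,5] 'aaaaa' = {B,C,S}
  T[2,6] 'aaaaa' = {B,C,S}
  T[3,7] 'aaaaa' = {B,C,S}
  T[0,5] 'aaaaaa' = {B,C,S}
  T[1,6] 'aaaaaa' = {B,C,S}
  T[2,7] 'aaaaaa' = {B,C,S}
  T[0,6] 'aaaaaaa' = {B,C,S}
  T[1,7] 'aaaaaaa' = {B,C,S}
  T[0,7] 'aaaaaaaa' = {B,C,S}

S ∈ T[0,7] ⇒ YES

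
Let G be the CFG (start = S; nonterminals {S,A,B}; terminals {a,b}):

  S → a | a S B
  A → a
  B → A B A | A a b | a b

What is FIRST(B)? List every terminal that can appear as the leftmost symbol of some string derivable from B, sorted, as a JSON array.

Compute FIRST by fixpoint:
pass 1:
  A via A→a: +{a}
  B via B→A B A: +{a}
  S via S→a: +{a}
  FIRST[S]={a}  FIRST[A]={a}  FIRST[B]={a}
pass 2: (no change)
  FIRST[S]={a}  FIRST[A]={a}  FIRST[B]={a}

FIRST(B) = ["a"]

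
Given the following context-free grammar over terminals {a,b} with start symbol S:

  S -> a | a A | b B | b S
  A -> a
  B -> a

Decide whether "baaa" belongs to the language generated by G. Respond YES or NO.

CNF form of G:
  S -> T0 A | T1 B | T1 S | a
  A -> a
  B -> a
  T0 -> a
  T1 -> b

CYK table (by increasing span):
  T[0,0] 'b' = {T1}  orig:{}
  T[1,1] 'a' = {A,B,S,T0}  orig:{A,B,S}
  T[2,2] 'a' = {A,B,S,T0}  orig:{A,B,S}
  T[3,3] 'a' = {A,B,S,T0}  orig:{A,B,S}
  T[0,1] 'ba' = {S}
  T[1,2] 'aa' = {S}
  T[2,3] 'aa' = {S}
  T[0,2] 'baa' = {S}
  T[1,3] 'aaa' = ∅
  T[0,3] 'baaa' = ∅

S ∉ T[0,3] ⇒ NO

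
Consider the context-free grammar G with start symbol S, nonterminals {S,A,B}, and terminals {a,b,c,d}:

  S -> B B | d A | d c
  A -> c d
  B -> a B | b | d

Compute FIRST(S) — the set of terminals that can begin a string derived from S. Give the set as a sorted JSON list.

FIRST sets, iterate to fixpoint:
round 1:
  A via A→c d: +{c}
  B via B→a B: +{a}
  B via B→b: +{b}
  B via B→d: +{d}
  S via S→B B: +{a,b,d}
  FIRST[S]={a,b,d}  FIRST[A]={c}  FIRST[B]={a,b,d}
round 2: (stable)
  FIRST[S]={a,b,d}  FIRST[A]={c}  FIRST[B]={a,b,d}

FIRST(S) = ["a", "b", "d"]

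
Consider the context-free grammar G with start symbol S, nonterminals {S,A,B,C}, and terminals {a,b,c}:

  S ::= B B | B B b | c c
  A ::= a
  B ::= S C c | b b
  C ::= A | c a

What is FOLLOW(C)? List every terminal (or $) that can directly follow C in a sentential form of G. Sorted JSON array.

FIRST sets, iterate to fixpoint:
iter 1:
  A via A→a: +{a}
  B via B→b b: +{b}
  C via C→A: +{a}
  C via C→c a: +{c}
  S via S→B B: +{b}
  S via S→c c: +{c}
  S: {b,c}  A: {a}  B: {b}  C: {a,c}
iter 2:
  B via B→S C c: +{c}
  S: {b,c}  A: {a}  B: {b,c}  C: {a,c}
iter 3: — fixpoint
  S: {b,c}  A: {a}  B: {b,c}  C: {a,c}

Compute FOLLOW by fixpoint:
FOLLOW(S) := {$}
iter 1:
  B→S C c: FOLLOW(S) ⊇ FIRST(C) = {a,c}; new: +{a,c}
  B→S C c: FOLLOW(C) ⊇ FIRST(c) = {c}; new: +{c}
  C→A: FOLLOW(A) ⊇ FOLLOW(C) ⊇ {c}; new: +{c}
  S→B B: FOLLOW(B) ⊇ FIRST(B) = {b,c}; new: +{b,c}
  S→B B: FOLLOW(B) ⊇ FOLLOW(S) ⊇ {$,a,c}; new: +{$,a}
  S: {$,a,c}  A: {c}  B: {$,a,b,c}  C: {c}
iter 2: done
  S: {$,a,c}  A: {c}  B: {$,a,b,c}  C: {c}

FOLLOW(C) = ["c"]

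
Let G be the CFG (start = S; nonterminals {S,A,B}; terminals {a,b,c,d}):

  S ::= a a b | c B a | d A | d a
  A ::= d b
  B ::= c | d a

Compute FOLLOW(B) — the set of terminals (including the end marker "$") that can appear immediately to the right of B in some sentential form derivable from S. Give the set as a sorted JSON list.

FIRST iteration:
pass 1:
  A via A→d b: +{d}
  B via B→c: +{c}
  B via B→d a: +{d}
  S via S→a a b: +{a}
  S via S→c B a: +{c}
  S via S→d A: +{d}
  S: {a,c,d}  A: {d}  B: {c,d}
pass 2: done
  S: {a,c,d}  A: {d}  B: {c,d}

Compute FOLLOW by fixpoint:
initialize: $ ∈ FOLLOW(S)
round 1:
  S→c B a: FOLLOW(B) ⊇ FIRST(a) = {a}; new: +{a}
  S→d A: FOLLOW(A) ⊇ FOLLOW(S) ⊇ {$}; new: +{$}
  FOLLOW(S)={$}  FOLLOW(A)={$}  FOLLOW(B)={a}
round 2: (no change)
  FOLLOW(S)={$}  FOLLOW(A)={$}  FOLLOW(B)={a}

FOLLOW(B) = ["a"]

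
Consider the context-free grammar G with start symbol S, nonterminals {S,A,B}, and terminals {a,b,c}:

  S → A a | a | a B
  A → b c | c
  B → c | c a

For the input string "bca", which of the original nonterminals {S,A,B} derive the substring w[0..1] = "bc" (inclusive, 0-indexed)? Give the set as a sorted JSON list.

CNF form of G:
  S -> A T2 | T2 B | a
  A -> T0 T1 | c
  B -> T1 T2 | c
  T0 -> b
  T1 -> c
  T2 -> a

CYK fill, restricted to cells inside w[0..1]:
  T[0,0] 'b' = {T0}  orig:{}
  T[1,1] 'c' = {A,B,T1}  orig:{A,B}
  T[0,1] 'bc' = {A}

Original NTs in T[0,1] deriving "bc": ["A"]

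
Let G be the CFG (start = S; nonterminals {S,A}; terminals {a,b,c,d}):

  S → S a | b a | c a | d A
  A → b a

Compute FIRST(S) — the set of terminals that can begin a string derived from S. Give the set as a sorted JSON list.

Compute FIRST by fixpoint:
pass 1:
  A via A→b a: +{b}
  S via S→b a: +{b}
  S via S→c a: +{c}
  S via S→d A: +{d}
  FIRST[S]={b,c,d}  FIRST[A]={b}
pass 2: — fixpoint
  FIRST[S]={b,c,d}  FIRST[A]={b}

FIRST(S) = ["b", "c", "d"]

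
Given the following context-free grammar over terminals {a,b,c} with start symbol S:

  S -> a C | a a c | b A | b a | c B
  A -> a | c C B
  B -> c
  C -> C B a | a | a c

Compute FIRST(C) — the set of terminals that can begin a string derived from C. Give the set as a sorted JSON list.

FIRST sets, iterate to fixpoint:
iter 1:
  A via A→a: +{a}
  A via A→c C B: +{c}
  B via B→c: +{c}
  C via C→a: +{a}
  S via S→a C: +{a}
  S via S→b A: +{b}
  S via S→c B: +{c}
  FIRST[S]={a,b,c}  FIRST[A]={a,c}  FIRST[B]={c}  FIRST[C]={a}
iter 2: done
  FIRST[S]={a,b,c}  FIRST[A]={a,c}  FIRST[B]={c}  FIRST[C]={a}

FIRST(C) = ["a"]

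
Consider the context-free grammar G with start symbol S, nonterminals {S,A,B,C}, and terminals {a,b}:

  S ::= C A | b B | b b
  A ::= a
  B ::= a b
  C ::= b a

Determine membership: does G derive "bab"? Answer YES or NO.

Convert to CNF:
  S -> C A | T1 B | T1 T1
  A -> a
  B -> T0 T1
  C -> T1 T0
  T0 -> a
  T1 -> b

CYK table (by increasing span):
  [0..0]={T1}  "b"  orig:{}
  [1..1]={A,T0}  "a"  orig:{A}
  [2..2]={T1}  "b"  orig:{}
  [0..1]={C}  "ba"
  [1..2]={B}  "ab"
  [0..2]={S}  "bab"

S ∈ T[0,2] ⇒ YES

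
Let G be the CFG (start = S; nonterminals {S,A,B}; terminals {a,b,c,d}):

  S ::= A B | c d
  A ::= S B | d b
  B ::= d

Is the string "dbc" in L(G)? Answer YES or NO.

CNF form of G:
  S -> A B | T2 T0
  A -> S B | T0 T1
  B -> d
  T0 -> d
  T1 -> b
  T2 -> c

CYK fill:
  cell(0,0) d: {B,T0}  orig:{B}
  cell(1,1) b: {T1}  orig:{}
  cell(2,2) c: {T2}  orig:{}
  cell(0,1) db: {A}
  cell(1,2) bc: ∅
  cell(0,2) dbc: ∅

S ∉ T[0,2] ⇒ NO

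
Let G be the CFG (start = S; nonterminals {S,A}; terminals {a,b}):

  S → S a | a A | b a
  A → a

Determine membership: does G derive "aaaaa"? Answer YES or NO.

CNF form of G:
  S -> S T0 | T0 A | T1 T0
  A -> a
  T0 -> a
  T1 -> b

CYK table (by increasing span):
  T[0,0] 'a' = {A,T0}  orig:{A}
  T[1,1] 'a' = {A,T0}  orig:{A}
  T[2,2] 'a' = {A,T0}  orig:{A}
  T[3,3] 'a' = {A,T0}  orig:{A}
  T[4,4] 'a' = {A,T0}  orig:{A}
  T[0,1] 'aa' = {S}
  T[1,2] 'aa' = {S}
  T[2,3] 'aa' = {S}
  T[3,4] 'aa' = {S}
  T[0,2] 'aaa' = {S}
  T[1,3] 'aaa' = {S}
  T[2,4] 'aaa' = {S}
  T[0,3] 'aaaa' = {S}
  T[1,4] 'aaaa' = {S}
  T[0,4] 'aaaaa' = {S}

S ∈ T[0,4] ⇒ YES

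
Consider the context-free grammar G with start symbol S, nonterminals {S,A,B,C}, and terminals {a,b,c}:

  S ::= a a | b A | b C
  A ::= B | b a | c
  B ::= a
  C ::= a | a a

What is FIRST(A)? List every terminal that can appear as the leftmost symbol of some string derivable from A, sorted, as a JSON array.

Compute FIRST by fixpoint:
pass 1:
  A via A→b a: +{b}
  A via A→c: +{c}
  B via B→a: +{a}
  C via C→a: +{a}
  S via S→a a: +{a}
  S via S→b A: +{b}
  FIRST[S]={a,b}  FIRST[A]={b,c}  FIRST[B]={a}  FIRST[C]={a}
pass 2:
  A via A→B: +{a}
  FIRST[S]={a,b}  FIRST[A]={a,b,c}  FIRST[B]={a}  FIRST[C]={a}
pass 3: (no change)
  FIRST[S]={a,b}  FIRST[A]={a,b,c}  FIRST[B]={a}  FIRST[C]={a}

FIRST(A) = ["a", "b", "c"]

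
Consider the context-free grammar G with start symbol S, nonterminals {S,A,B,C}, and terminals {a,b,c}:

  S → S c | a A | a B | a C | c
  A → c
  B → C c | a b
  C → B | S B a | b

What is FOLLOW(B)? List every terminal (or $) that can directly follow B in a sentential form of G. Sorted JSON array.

FIRST sets, iterate to fixpoint:
[1]
  A via A→c: +{c}
  B via B→a b: +{a}
  C via C→B: +{a}
  C via C→b: +{b}
  S via S→a A: +{a}
  S via S→c: +{c}
  FIRST[S]={a,c}  FIRST[A]={c}  FIRST[B]={a}  FIRST[C]={a,b}
[2]
  B via B→C c: +{b}
  C via C→S B a: +{c}
  FIRST[S]={a,c}  FIRST[A]={c}  FIRST[B]={a,b}  FIRST[C]={a,b,c}
[3]
  B via B→C c: +{c}
  FIRST[S]={a,c}  FIRST[A]={c}  FIRST[B]={a,b,c}  FIRST[C]={a,b,c}
[4] (stable)
  FIRST[S]={a,c}  FIRST[A]={c}  FIRST[B]={a,b,c}  FIRST[C]={a,b,c}

Compute FOLLOW by fixpoint:
FOLLOW(S) := {$}
[1]
  B→C c: FOLLOW(C) ⊇ FIRST(c) = {c}; new: +{c}
  C→B: FOLLOW(B) ⊇ FOLLOW(C) ⊇ {c}; new: +{c}
  C→S B a: FOLLOW(S) ⊇ FIRST(B) = {a,b,c}; new: +{a,b,c}
  C→S B a: FOLLOW(B) ⊇ FIRST(a) = {a}; new: +{a}
  S→a A: FOLLOW(A) ⊇ FOLLOW(S) ⊇ {$,a,b,c}; new: +{$,a,b,c}
  S→a B: FOLLOW(B) ⊇ FOLLOW(S) ⊇ {$,a,b,c}; new: +{$,b}
  S→a C: FOLLOW(C) ⊇ FOLLOW(S) ⊇ {$,a,b,c}; new: +{$,a,b}
  S: {$,a,b,c}  A: {$,a,b,c}  B: {$,a,b,c}  C: {$,a,b,c}
[2] — fixpoint
  S: {$,a,b,c}  A: {$,a,b,c}  B: {$,a,b,c}  C: {$,a,b,c}

FOLLOW(B) = ["$", "a", "b", "c"]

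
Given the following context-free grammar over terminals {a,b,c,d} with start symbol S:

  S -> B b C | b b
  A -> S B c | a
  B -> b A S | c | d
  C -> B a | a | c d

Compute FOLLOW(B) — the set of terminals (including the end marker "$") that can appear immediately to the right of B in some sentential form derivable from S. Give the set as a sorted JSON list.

Compute FIRST by fixpoint:
[1]
  A via A→a: +{a}
  B via B→b A S: +{b}
  B via B→c: +{c}
  B via B→d: +{d}
  C via C→B a: +{b,c,d}
  C via C→a: +{a}
  S via S→B b C: +{b,c,d}
  S: {b,c,d}  A: {a}  B: {b,c,d}  C: {a,b,c,d}
[2]
  A via A→S B c: +{b,c,d}
  S: {b,c,d}  A: {a,b,c,d}  B: {b,c,d}  C: {a,b,c,d}
[3] (stable)
  S: {b,c,d}  A: {a,b,c,d}  B: {b,c,d}  C: {a,b,c,d}

FOLLOW sets:
FOLLOW(S) := {$}
pass 1:
  A→S B c: FOLLOW(S) ⊇ FIRST(B) = {b,c,d}; new: +{b,c,d}
  A→S B c: FOLLOW(B) ⊇ FIRST(c) = {c}; new: +{c}
  B→b A S: FOLLOW(A) ⊇ FIRST(S) = {b,c,d}; new: +{b,c,d}
  C→B a: FOLLOW(B) ⊇ FIRST(a) = {a}; new: +{a}
  S→B b C: FOLLOW(B) ⊇ FIRST(b) = {b}; new: +{b}
  S→B b C: FOLLOW(C) ⊇ FOLLOW(S) ⊇ {$,b,c,d}; new: +{$,b,c,d}
  FOLLOW(S)={$,b,c,d}  FOLLOW(A)={b,c,d}  FOLLOW(B)={a,b,c}  FOLLOW(C)={$,b,c,d}
pass 2:
  B→b A S: FOLLOW(S) ⊇ FOLLOW(B) ⊇ {a,b,c}; new: +{a}
  S→B b C: FOLLOW(C) ⊇ FOLLOW(S) ⊇ {$,a,b,c,d}; new: +{a}
  FOLLOW(S)={$,a,b,c,d}  FOLLOW(A)={b,c,d}  FOLLOW(B)={a,b,c}  FOLLOW(C)={$,a,b,c,d}
pass 3: (no change)
  FOLLOW(S)={$,a,b,c,d}  FOLLOW(A)={b,c,d}  FOLLOW(B)={a,b,c}  FOLLOW(C)={$,a,b,c,d}

FOLLOW(B) = ["a", "b", "c"]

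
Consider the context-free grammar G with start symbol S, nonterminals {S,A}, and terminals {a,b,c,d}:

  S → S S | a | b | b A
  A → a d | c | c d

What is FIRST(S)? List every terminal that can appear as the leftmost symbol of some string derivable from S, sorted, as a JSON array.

FIRST iteration:
iter 1:
  A via A→a d: +{a}
  A via A→c: +{c}
  S via S→a: +{a}
  S via S→b: +{b}
  FIRST(S)={a,b}  FIRST(A)={a,c}
iter 2: — fixpoint
  FIRST(S)={a,b}  FIRST(A)={a,c}

FIRST(S) = ["a", "b"]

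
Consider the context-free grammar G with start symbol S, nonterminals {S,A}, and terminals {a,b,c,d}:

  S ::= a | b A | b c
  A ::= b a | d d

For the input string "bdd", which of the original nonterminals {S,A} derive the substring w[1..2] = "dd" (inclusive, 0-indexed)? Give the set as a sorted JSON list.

CNF form of G:
  S -> T0 A | T0 T3 | a
  A -> T0 T1 | T2 T2
  T0 -> b
  T1 -> a
  T2 -> d
  T3 -> c

CYK table (by increasing span) (cells [i..j] with 1 ≤ i ≤ j ≤ 2 only):
  cell(1,1) d: {T2}  orig:{}
  cell(2,2) d: {T2}  orig:{}
  cell(1,2) dd: {A}

Original NTs in T[1,2] deriving "dd": ["A"]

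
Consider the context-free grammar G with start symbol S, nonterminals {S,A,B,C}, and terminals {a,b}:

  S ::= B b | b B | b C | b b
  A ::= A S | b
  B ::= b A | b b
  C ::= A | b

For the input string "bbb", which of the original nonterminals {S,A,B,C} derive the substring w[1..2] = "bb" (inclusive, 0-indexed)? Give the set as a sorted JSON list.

Convert to CNF:
  S -> B T0 | T0 B | T0 C | T0 T0
  A -> A S | b
  B -> T0 A | T0 T0
  C -> A S | b
  T0 -> b

Fill CYK table bottom-up — only the sub-triangle for w[1..2]:
  T[1,1] 'b' = {A,C,T0}  orig:{A,C}
  T[2,2] 'b' = {A,C,T0}  orig:{A,C}
  T[1,2] 'bb' = {B,S}

Original NTs in T[1,2] deriving "bb": ["B", "S"]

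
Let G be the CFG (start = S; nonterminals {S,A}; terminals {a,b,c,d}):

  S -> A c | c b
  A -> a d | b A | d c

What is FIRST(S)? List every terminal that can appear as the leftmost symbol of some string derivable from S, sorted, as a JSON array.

Compute FIRST by fixpoint:
pass 1:
  A via A→a d: +{a}
  A via A→b A: +{b}
  A via A→d c: +{d}
  S via S→A c: +{a,b,d}
  S via S→c b: +{c}
  FIRST[S]={a,b,c,d}  FIRST[A]={a,b,d}
pass 2: (no change)
  FIRST[S]={a,b,c,d}  FIRST[A]={a,b,d}

FIRST(S) = ["a", "b", "c", "d"]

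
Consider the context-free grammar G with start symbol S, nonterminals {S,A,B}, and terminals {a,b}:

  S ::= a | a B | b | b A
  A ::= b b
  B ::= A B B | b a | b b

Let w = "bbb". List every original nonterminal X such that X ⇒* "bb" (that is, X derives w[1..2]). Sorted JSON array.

CNF form of G:
  S -> T0 A | T1 B | a | b
  A -> T0 T0
  B -> A X2 | T0 T0 | T0 T1
  T0 -> b
  T1 -> a
  X2 -> B B

CYK table (by increasing span) (cells [i..j] with 1 ≤ i ≤ j ≤ 2 only):
  cell(1,1) b: {S,T0}  orig:{S}
  cell(2,2) b: {S,T0}  orig:{S}
  cell(1,2) bb: {A,B}

Original NTs in T[1,2] deriving "bb": ["A", "B"]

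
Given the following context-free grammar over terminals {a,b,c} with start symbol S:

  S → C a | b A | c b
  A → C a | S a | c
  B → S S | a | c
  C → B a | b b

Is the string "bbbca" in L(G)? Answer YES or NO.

Convert to CNF:
  S -> C T0 | T1 A | T2 T1
  A -> C T0 | S T0 | c
  B -> S S | a | c
  C -> B T0 | T1 T1
  T0 -> a
  T1 -> b
  T2 -> c

CYK fill:
  T[0,0] 'b' = {T1}  orig:{}
  T[1,1] 'b' = {T1}  orig:{}
  T[2,2] 'b' = {T1}  orig:{}
  T[3,3] 'c' = {A,B,T2}  orig:{A,B}
  T[4,4] 'a' = {B,T0}  orig:{B}
  T[0,1] 'bb' = {C}
  T[1,2] 'bb' = {C}
  T[2,3] 'bc' = {S}
  T[3,4] 'ca' = {C}
  T[0,2] 'bbb' = ∅
  T[1,3] 'bbc' = ∅
  T[2,4] 'bca' = {A}
  T[0,3] 'bbbc' = ∅
  T[1,4] 'bbca' = {S}
  T[0,4] 'bbbca' = ∅

S ∉ T[0,4] ⇒ NO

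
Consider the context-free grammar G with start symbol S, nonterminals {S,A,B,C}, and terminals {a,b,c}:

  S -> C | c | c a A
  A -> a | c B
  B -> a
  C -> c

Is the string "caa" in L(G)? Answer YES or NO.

Convert to CNF:
  S -> T0 X2 | c
  A -> T0 B | a
  B -> a
  C -> c
  T0 -> c
  T1 -> a
  X2 -> T1 A

CYK fill:
  [0..0]={C,S,T0}  "c"  orig:{C,S}
  [1..1]={A,B,T1}  "a"  orig:{A,B}
  [2..2]={A,B,T1}  "a"  orig:{A,B}
  [0..1]={A}  "ca"
  [1..2]={X2}  "aa"  orig:{}
  [0..2]={S}  "caa"

S ∈ T[0,2] ⇒ YES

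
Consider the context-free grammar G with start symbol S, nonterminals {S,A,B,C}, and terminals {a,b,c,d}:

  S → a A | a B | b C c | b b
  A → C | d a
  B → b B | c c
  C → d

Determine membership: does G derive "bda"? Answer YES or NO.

Convert to CNF:
  S -> T1 A | T1 B | T2 T2 | T2 X4
  A -> T0 T1 | d
  B -> T2 B | T3 T3
  C -> d
  T0 -> d
  T1 -> a
  T2 -> b
  T3 -> c
  X4 -> C T3

CYK table (by increasing span):
  cell(0,0) b: {T2}  orig:{}
  cell(1,1) d: {A,C,T0}  orig:{A,C}
  cell(2,2) a: {T1}  orig:{}
  cell(0,1) bd: ∅
  cell(1,2) da: {A}
  cell(0,2) bda: ∅

S ∉ T[0,2] ⇒ NO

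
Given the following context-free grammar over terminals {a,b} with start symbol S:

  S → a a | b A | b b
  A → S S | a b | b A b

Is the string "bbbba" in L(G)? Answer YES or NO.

CNF form of G:
  S -> T0 T0 | T1 A | T1 T1
  A -> S S | T0 T1 | T1 X2
  T0 -> a
  T1 -> b
  X2 -> A T1

Fill CYK table bottom-up:
  [0..0]={T1}  "b"  orig:{}
  [1..1]={T1}  "b"  orig:{}
  [2..2]={T1}  "b"  orig:{}
  [3..3]={T1}  "b"  orig:{}
  [4..4]={T0}  "a"  orig:{}
  [0..1]={S}  "bb"
  [1..2]={S}  "bb"
  [2..3]={S}  "bb"
  [3..4]=∅  "ba"
  [0..2]=∅  "bbb"
  [1..3]=∅  "bbb"
  [2..4]=∅  "bba"
  [0..3]={A}  "bbbb"
  [1..4]=∅  "bbba"
  [0..4]=∅  "bbbba"

S ∉ T[0,4] ⇒ NO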